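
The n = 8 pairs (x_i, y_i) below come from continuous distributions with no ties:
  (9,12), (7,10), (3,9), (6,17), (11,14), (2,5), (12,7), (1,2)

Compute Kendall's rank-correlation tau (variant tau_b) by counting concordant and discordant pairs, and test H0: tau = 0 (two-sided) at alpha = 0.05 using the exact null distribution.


Step 1: Enumerate the 28 unordered pairs (i,j) with i<j and classify each by sign(x_j-x_i) * sign(y_j-y_i).
  (1,2):dx=-2,dy=-2->C; (1,3):dx=-6,dy=-3->C; (1,4):dx=-3,dy=+5->D; (1,5):dx=+2,dy=+2->C
  (1,6):dx=-7,dy=-7->C; (1,7):dx=+3,dy=-5->D; (1,8):dx=-8,dy=-10->C; (2,3):dx=-4,dy=-1->C
  (2,4):dx=-1,dy=+7->D; (2,5):dx=+4,dy=+4->C; (2,6):dx=-5,dy=-5->C; (2,7):dx=+5,dy=-3->D
  (2,8):dx=-6,dy=-8->C; (3,4):dx=+3,dy=+8->C; (3,5):dx=+8,dy=+5->C; (3,6):dx=-1,dy=-4->C
  (3,7):dx=+9,dy=-2->D; (3,8):dx=-2,dy=-7->C; (4,5):dx=+5,dy=-3->D; (4,6):dx=-4,dy=-12->C
  (4,7):dx=+6,dy=-10->D; (4,8):dx=-5,dy=-15->C; (5,6):dx=-9,dy=-9->C; (5,7):dx=+1,dy=-7->D
  (5,8):dx=-10,dy=-12->C; (6,7):dx=+10,dy=+2->C; (6,8):dx=-1,dy=-3->C; (7,8):dx=-11,dy=-5->C
Step 2: C = 20, D = 8, total pairs = 28.
Step 3: tau = (C - D)/(n(n-1)/2) = (20 - 8)/28 = 0.428571.
Step 4: Exact two-sided p-value (enumerate n! = 40320 permutations of y under H0): p = 0.178869.
Step 5: alpha = 0.05. fail to reject H0.

tau_b = 0.4286 (C=20, D=8), p = 0.178869, fail to reject H0.


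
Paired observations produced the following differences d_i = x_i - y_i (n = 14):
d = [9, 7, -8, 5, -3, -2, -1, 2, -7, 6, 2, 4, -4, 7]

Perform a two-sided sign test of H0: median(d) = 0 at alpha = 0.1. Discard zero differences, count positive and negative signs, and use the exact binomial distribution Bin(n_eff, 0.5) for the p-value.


Step 1: Discard zero differences. Original n = 14; n_eff = number of nonzero differences = 14.
Nonzero differences (with sign): +9, +7, -8, +5, -3, -2, -1, +2, -7, +6, +2, +4, -4, +7
Step 2: Count signs: positive = 8, negative = 6.
Step 3: Under H0: P(positive) = 0.5, so the number of positives S ~ Bin(14, 0.5).
Step 4: Two-sided exact p-value = sum of Bin(14,0.5) probabilities at or below the observed probability = 0.790527.
Step 5: alpha = 0.1. fail to reject H0.

n_eff = 14, pos = 8, neg = 6, p = 0.790527, fail to reject H0.


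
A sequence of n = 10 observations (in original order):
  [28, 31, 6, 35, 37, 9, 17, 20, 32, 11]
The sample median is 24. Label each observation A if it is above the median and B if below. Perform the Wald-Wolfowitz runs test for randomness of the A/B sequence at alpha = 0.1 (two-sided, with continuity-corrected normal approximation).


Step 1: Compute median = 24; label A = above, B = below.
Labels in order: AABAABBBAB  (n_A = 5, n_B = 5)
Step 2: Count runs R = 6.
Step 3: Under H0 (random ordering), E[R] = 2*n_A*n_B/(n_A+n_B) + 1 = 2*5*5/10 + 1 = 6.0000.
        Var[R] = 2*n_A*n_B*(2*n_A*n_B - n_A - n_B) / ((n_A+n_B)^2 * (n_A+n_B-1)) = 2000/900 = 2.2222.
        SD[R] = 1.4907.
Step 4: R = E[R], so z = 0 with no continuity correction.
Step 5: Two-sided p-value via normal approximation = 2*(1 - Phi(|z|)) = 1.000000.
Step 6: alpha = 0.1. fail to reject H0.

R = 6, z = 0.0000, p = 1.000000, fail to reject H0.


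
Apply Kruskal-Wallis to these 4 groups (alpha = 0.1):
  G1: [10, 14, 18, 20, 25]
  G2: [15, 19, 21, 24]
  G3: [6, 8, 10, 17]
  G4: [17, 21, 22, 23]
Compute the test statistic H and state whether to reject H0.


Step 1: Combine all N = 17 observations and assign midranks.
sorted (value, group, rank): (6,G3,1), (8,G3,2), (10,G1,3.5), (10,G3,3.5), (14,G1,5), (15,G2,6), (17,G3,7.5), (17,G4,7.5), (18,G1,9), (19,G2,10), (20,G1,11), (21,G2,12.5), (21,G4,12.5), (22,G4,14), (23,G4,15), (24,G2,16), (25,G1,17)
Step 2: Sum ranks within each group.
R_1 = 45.5 (n_1 = 5)
R_2 = 44.5 (n_2 = 4)
R_3 = 14 (n_3 = 4)
R_4 = 49 (n_4 = 4)
Step 3: H = 12/(N(N+1)) * sum(R_i^2/n_i) - 3(N+1)
     = 12/(17*18) * (45.5^2/5 + 44.5^2/4 + 14^2/4 + 49^2/4) - 3*18
     = 0.039216 * 1558.36 - 54
     = 7.112255.
Step 4: Ties present; correction factor C = 1 - 18/(17^3 - 17) = 0.996324. Corrected H = 7.112255 / 0.996324 = 7.138499.
Step 5: Under H0, H ~ chi^2(3); p-value = 0.067612.
Step 6: alpha = 0.1. reject H0.

H = 7.1385, df = 3, p = 0.067612, reject H0.


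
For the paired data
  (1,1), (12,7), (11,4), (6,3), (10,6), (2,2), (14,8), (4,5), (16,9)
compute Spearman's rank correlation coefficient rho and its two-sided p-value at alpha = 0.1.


Step 1: Rank x and y separately (midranks; no ties here).
rank(x): 1->1, 12->7, 11->6, 6->4, 10->5, 2->2, 14->8, 4->3, 16->9
rank(y): 1->1, 7->7, 4->4, 3->3, 6->6, 2->2, 8->8, 5->5, 9->9
Step 2: d_i = R_x(i) - R_y(i); compute d_i^2.
  (1-1)^2=0, (7-7)^2=0, (6-4)^2=4, (4-3)^2=1, (5-6)^2=1, (2-2)^2=0, (8-8)^2=0, (3-5)^2=4, (9-9)^2=0
sum(d^2) = 10.
Step 3: rho = 1 - 6*10 / (9*(9^2 - 1)) = 1 - 60/720 = 0.916667.
Step 4: Under H0, t = rho * sqrt((n-2)/(1-rho^2)) = 6.0685 ~ t(7).
Step 5: Two-sided p-value from the t-distribution with 7 df = 0.000507.
Step 6: alpha = 0.1. reject H0.

rho = 0.9167, p = 0.000507, reject H0 at alpha = 0.1.


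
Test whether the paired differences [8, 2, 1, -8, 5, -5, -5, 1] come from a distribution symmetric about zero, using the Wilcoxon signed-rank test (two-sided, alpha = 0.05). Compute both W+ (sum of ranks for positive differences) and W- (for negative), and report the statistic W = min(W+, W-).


Step 1: Drop any zero differences (none here) and take |d_i|.
|d| = [8, 2, 1, 8, 5, 5, 5, 1]
Step 2: Midrank |d_i| (ties get averaged ranks).
ranks: |8|->7.5, |2|->3, |1|->1.5, |8|->7.5, |5|->5, |5|->5, |5|->5, |1|->1.5
Step 3: Attach original signs; sum ranks with positive sign and with negative sign.
W+ = 7.5 + 3 + 1.5 + 5 + 1.5 = 18.5
W- = 7.5 + 5 + 5 = 17.5
(Check: W+ + W- = 36 should equal n(n+1)/2 = 36.)
Step 4: Test statistic W = min(W+, W-) = 17.5.
Step 5: Ties in |d|, so use the tie-corrected normal approximation.
        E[W] = n(n+1)/4 = 8*9/4 = 18.
        Tie groups: |d|=1 (t=2), |d|=5 (t=3), |d|=8 (t=2); sum(t^3 - t) = 36.
        Var[W] = n(n+1)(2n+1)/24 - sum(t^3-t)/48 = 1224/24 - 36/48 = 50.25.
        z = (W - E[W]) / sqrt(Var[W]) = (17.5 - 18) / 7.0887 = -0.0705.
        Two-sided p = 2*Phi(z) = 0.943768.
Step 6: alpha = 0.05. fail to reject H0.

W+ = 18.5, W- = 17.5, W = min = 17.5, p = 0.943768, fail to reject H0.


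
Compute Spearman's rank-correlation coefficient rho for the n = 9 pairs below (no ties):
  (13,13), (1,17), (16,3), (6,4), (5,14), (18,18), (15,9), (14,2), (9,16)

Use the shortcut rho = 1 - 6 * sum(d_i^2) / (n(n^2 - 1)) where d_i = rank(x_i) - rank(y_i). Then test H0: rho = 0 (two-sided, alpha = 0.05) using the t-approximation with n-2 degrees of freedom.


Step 1: Rank x and y separately (midranks; no ties here).
rank(x): 13->5, 1->1, 16->8, 6->3, 5->2, 18->9, 15->7, 14->6, 9->4
rank(y): 13->5, 17->8, 3->2, 4->3, 14->6, 18->9, 9->4, 2->1, 16->7
Step 2: d_i = R_x(i) - R_y(i); compute d_i^2.
  (5-5)^2=0, (1-8)^2=49, (8-2)^2=36, (3-3)^2=0, (2-6)^2=16, (9-9)^2=0, (7-4)^2=9, (6-1)^2=25, (4-7)^2=9
sum(d^2) = 144.
Step 3: rho = 1 - 6*144 / (9*(9^2 - 1)) = 1 - 864/720 = -0.200000.
Step 4: Under H0, t = rho * sqrt((n-2)/(1-rho^2)) = -0.5401 ~ t(7).
Step 5: Two-sided p-value from the t-distribution with 7 df = 0.605901.
Step 6: alpha = 0.05. fail to reject H0.

rho = -0.2000, p = 0.605901, fail to reject H0 at alpha = 0.05.


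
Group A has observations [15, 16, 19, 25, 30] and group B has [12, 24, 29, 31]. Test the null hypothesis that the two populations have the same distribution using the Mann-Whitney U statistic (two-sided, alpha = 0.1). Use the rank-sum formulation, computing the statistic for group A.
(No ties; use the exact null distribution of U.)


Step 1: Combine and sort all 9 observations; assign midranks.
sorted (value, group): (12,Y), (15,X), (16,X), (19,X), (24,Y), (25,X), (29,Y), (30,X), (31,Y)
ranks: 12->1, 15->2, 16->3, 19->4, 24->5, 25->6, 29->7, 30->8, 31->9
Step 2: Rank sum for X: R1 = 2 + 3 + 4 + 6 + 8 = 23.
Step 3: U_X = R1 - n1(n1+1)/2 = 23 - 5*6/2 = 23 - 15 = 8.
       U_Y = n1*n2 - U_X = 20 - 8 = 12.
Step 4: No ties, so the exact null distribution of U (based on enumerating the C(9,5) = 126 equally likely rank assignments) gives the two-sided p-value.
Step 5: p-value = 0.730159; compare to alpha = 0.1. fail to reject H0.

U_X = 8, p = 0.730159, fail to reject H0 at alpha = 0.1.


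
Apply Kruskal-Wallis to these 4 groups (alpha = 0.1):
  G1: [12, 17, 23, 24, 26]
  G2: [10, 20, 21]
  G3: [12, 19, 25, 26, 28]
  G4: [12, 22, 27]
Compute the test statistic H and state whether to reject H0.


Step 1: Combine all N = 16 observations and assign midranks.
sorted (value, group, rank): (10,G2,1), (12,G1,3), (12,G3,3), (12,G4,3), (17,G1,5), (19,G3,6), (20,G2,7), (21,G2,8), (22,G4,9), (23,G1,10), (24,G1,11), (25,G3,12), (26,G1,13.5), (26,G3,13.5), (27,G4,15), (28,G3,16)
Step 2: Sum ranks within each group.
R_1 = 42.5 (n_1 = 5)
R_2 = 16 (n_2 = 3)
R_3 = 50.5 (n_3 = 5)
R_4 = 27 (n_4 = 3)
Step 3: H = 12/(N(N+1)) * sum(R_i^2/n_i) - 3(N+1)
     = 12/(16*17) * (42.5^2/5 + 16^2/3 + 50.5^2/5 + 27^2/3) - 3*17
     = 0.044118 * 1199.63 - 51
     = 1.925000.
Step 4: Ties present; correction factor C = 1 - 30/(16^3 - 16) = 0.992647. Corrected H = 1.925000 / 0.992647 = 1.939259.
Step 5: Under H0, H ~ chi^2(3); p-value = 0.585109.
Step 6: alpha = 0.1. fail to reject H0.

H = 1.9393, df = 3, p = 0.585109, fail to reject H0.


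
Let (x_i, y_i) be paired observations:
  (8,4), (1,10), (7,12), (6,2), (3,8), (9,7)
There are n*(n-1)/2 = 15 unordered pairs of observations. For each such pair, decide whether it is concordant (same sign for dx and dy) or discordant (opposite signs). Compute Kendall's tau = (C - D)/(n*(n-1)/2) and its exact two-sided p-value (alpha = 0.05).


Step 1: Enumerate the 15 unordered pairs (i,j) with i<j and classify each by sign(x_j-x_i) * sign(y_j-y_i).
  (1,2):dx=-7,dy=+6->D; (1,3):dx=-1,dy=+8->D; (1,4):dx=-2,dy=-2->C; (1,5):dx=-5,dy=+4->D
  (1,6):dx=+1,dy=+3->C; (2,3):dx=+6,dy=+2->C; (2,4):dx=+5,dy=-8->D; (2,5):dx=+2,dy=-2->D
  (2,6):dx=+8,dy=-3->D; (3,4):dx=-1,dy=-10->C; (3,5):dx=-4,dy=-4->C; (3,6):dx=+2,dy=-5->D
  (4,5):dx=-3,dy=+6->D; (4,6):dx=+3,dy=+5->C; (5,6):dx=+6,dy=-1->D
Step 2: C = 6, D = 9, total pairs = 15.
Step 3: tau = (C - D)/(n(n-1)/2) = (6 - 9)/15 = -0.200000.
Step 4: Exact two-sided p-value (enumerate n! = 720 permutations of y under H0): p = 0.719444.
Step 5: alpha = 0.05. fail to reject H0.

tau_b = -0.2000 (C=6, D=9), p = 0.719444, fail to reject H0.


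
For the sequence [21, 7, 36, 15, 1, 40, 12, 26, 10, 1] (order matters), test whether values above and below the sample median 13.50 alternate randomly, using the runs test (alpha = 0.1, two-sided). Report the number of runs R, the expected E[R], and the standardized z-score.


Step 1: Compute median = 13.50; label A = above, B = below.
Labels in order: ABAABABABB  (n_A = 5, n_B = 5)
Step 2: Count runs R = 8.
Step 3: Under H0 (random ordering), E[R] = 2*n_A*n_B/(n_A+n_B) + 1 = 2*5*5/10 + 1 = 6.0000.
        Var[R] = 2*n_A*n_B*(2*n_A*n_B - n_A - n_B) / ((n_A+n_B)^2 * (n_A+n_B-1)) = 2000/900 = 2.2222.
        SD[R] = 1.4907.
Step 4: Continuity-corrected z = (R - 0.5 - E[R]) / SD[R] = (8 - 0.5 - 6.0000) / 1.4907 = 1.0062.
Step 5: Two-sided p-value via normal approximation = 2*(1 - Phi(|z|)) = 0.314305.
Step 6: alpha = 0.1. fail to reject H0.

R = 8, z = 1.0062, p = 0.314305, fail to reject H0.


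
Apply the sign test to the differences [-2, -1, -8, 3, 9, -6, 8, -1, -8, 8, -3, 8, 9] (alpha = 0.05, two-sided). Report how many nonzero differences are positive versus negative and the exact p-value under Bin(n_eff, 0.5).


Step 1: Discard zero differences. Original n = 13; n_eff = number of nonzero differences = 13.
Nonzero differences (with sign): -2, -1, -8, +3, +9, -6, +8, -1, -8, +8, -3, +8, +9
Step 2: Count signs: positive = 6, negative = 7.
Step 3: Under H0: P(positive) = 0.5, so the number of positives S ~ Bin(13, 0.5).
Step 4: Two-sided exact p-value = sum of Bin(13,0.5) probabilities at or below the observed probability = 1.000000.
Step 5: alpha = 0.05. fail to reject H0.

n_eff = 13, pos = 6, neg = 7, p = 1.000000, fail to reject H0.


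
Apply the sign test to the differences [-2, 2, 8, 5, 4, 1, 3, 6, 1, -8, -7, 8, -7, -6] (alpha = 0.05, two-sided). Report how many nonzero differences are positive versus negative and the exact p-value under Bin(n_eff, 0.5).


Step 1: Discard zero differences. Original n = 14; n_eff = number of nonzero differences = 14.
Nonzero differences (with sign): -2, +2, +8, +5, +4, +1, +3, +6, +1, -8, -7, +8, -7, -6
Step 2: Count signs: positive = 9, negative = 5.
Step 3: Under H0: P(positive) = 0.5, so the number of positives S ~ Bin(14, 0.5).
Step 4: Two-sided exact p-value = sum of Bin(14,0.5) probabilities at or below the observed probability = 0.423950.
Step 5: alpha = 0.05. fail to reject H0.

n_eff = 14, pos = 9, neg = 5, p = 0.423950, fail to reject H0.


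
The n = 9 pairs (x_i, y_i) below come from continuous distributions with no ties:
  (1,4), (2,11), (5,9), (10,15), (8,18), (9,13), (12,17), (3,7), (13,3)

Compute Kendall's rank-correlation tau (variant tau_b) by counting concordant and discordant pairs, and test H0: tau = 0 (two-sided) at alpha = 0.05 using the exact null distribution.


Step 1: Enumerate the 36 unordered pairs (i,j) with i<j and classify each by sign(x_j-x_i) * sign(y_j-y_i).
  (1,2):dx=+1,dy=+7->C; (1,3):dx=+4,dy=+5->C; (1,4):dx=+9,dy=+11->C; (1,5):dx=+7,dy=+14->C
  (1,6):dx=+8,dy=+9->C; (1,7):dx=+11,dy=+13->C; (1,8):dx=+2,dy=+3->C; (1,9):dx=+12,dy=-1->D
  (2,3):dx=+3,dy=-2->D; (2,4):dx=+8,dy=+4->C; (2,5):dx=+6,dy=+7->C; (2,6):dx=+7,dy=+2->C
  (2,7):dx=+10,dy=+6->C; (2,8):dx=+1,dy=-4->D; (2,9):dx=+11,dy=-8->D; (3,4):dx=+5,dy=+6->C
  (3,5):dx=+3,dy=+9->C; (3,6):dx=+4,dy=+4->C; (3,7):dx=+7,dy=+8->C; (3,8):dx=-2,dy=-2->C
  (3,9):dx=+8,dy=-6->D; (4,5):dx=-2,dy=+3->D; (4,6):dx=-1,dy=-2->C; (4,7):dx=+2,dy=+2->C
  (4,8):dx=-7,dy=-8->C; (4,9):dx=+3,dy=-12->D; (5,6):dx=+1,dy=-5->D; (5,7):dx=+4,dy=-1->D
  (5,8):dx=-5,dy=-11->C; (5,9):dx=+5,dy=-15->D; (6,7):dx=+3,dy=+4->C; (6,8):dx=-6,dy=-6->C
  (6,9):dx=+4,dy=-10->D; (7,8):dx=-9,dy=-10->C; (7,9):dx=+1,dy=-14->D; (8,9):dx=+10,dy=-4->D
Step 2: C = 23, D = 13, total pairs = 36.
Step 3: tau = (C - D)/(n(n-1)/2) = (23 - 13)/36 = 0.277778.
Step 4: Exact two-sided p-value (enumerate n! = 362880 permutations of y under H0): p = 0.358488.
Step 5: alpha = 0.05. fail to reject H0.

tau_b = 0.2778 (C=23, D=13), p = 0.358488, fail to reject H0.


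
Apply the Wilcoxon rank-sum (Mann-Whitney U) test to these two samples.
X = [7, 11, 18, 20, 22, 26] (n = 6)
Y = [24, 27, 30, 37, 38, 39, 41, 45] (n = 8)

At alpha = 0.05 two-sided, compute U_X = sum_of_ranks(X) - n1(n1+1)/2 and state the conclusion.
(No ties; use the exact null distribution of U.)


Step 1: Combine and sort all 14 observations; assign midranks.
sorted (value, group): (7,X), (11,X), (18,X), (20,X), (22,X), (24,Y), (26,X), (27,Y), (30,Y), (37,Y), (38,Y), (39,Y), (41,Y), (45,Y)
ranks: 7->1, 11->2, 18->3, 20->4, 22->5, 24->6, 26->7, 27->8, 30->9, 37->10, 38->11, 39->12, 41->13, 45->14
Step 2: Rank sum for X: R1 = 1 + 2 + 3 + 4 + 5 + 7 = 22.
Step 3: U_X = R1 - n1(n1+1)/2 = 22 - 6*7/2 = 22 - 21 = 1.
       U_Y = n1*n2 - U_X = 48 - 1 = 47.
Step 4: No ties, so the exact null distribution of U (based on enumerating the C(14,6) = 3003 equally likely rank assignments) gives the two-sided p-value.
Step 5: p-value = 0.001332; compare to alpha = 0.05. reject H0.

U_X = 1, p = 0.001332, reject H0 at alpha = 0.05.


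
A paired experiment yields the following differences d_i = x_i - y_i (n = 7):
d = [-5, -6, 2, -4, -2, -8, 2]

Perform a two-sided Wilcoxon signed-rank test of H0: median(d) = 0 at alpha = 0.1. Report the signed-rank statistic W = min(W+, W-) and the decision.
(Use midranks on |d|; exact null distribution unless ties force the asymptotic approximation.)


Step 1: Drop any zero differences (none here) and take |d_i|.
|d| = [5, 6, 2, 4, 2, 8, 2]
Step 2: Midrank |d_i| (ties get averaged ranks).
ranks: |5|->5, |6|->6, |2|->2, |4|->4, |2|->2, |8|->7, |2|->2
Step 3: Attach original signs; sum ranks with positive sign and with negative sign.
W+ = 2 + 2 = 4
W- = 5 + 6 + 4 + 2 + 7 = 24
(Check: W+ + W- = 28 should equal n(n+1)/2 = 28.)
Step 4: Test statistic W = min(W+, W-) = 4.
Step 5: Ties in |d|, so use the tie-corrected normal approximation.
        E[W] = n(n+1)/4 = 7*8/4 = 14.
        Tie groups: |d|=2 (t=3); sum(t^3 - t) = 24.
        Var[W] = n(n+1)(2n+1)/24 - sum(t^3-t)/48 = 840/24 - 24/48 = 34.5.
        z = (W - E[W]) / sqrt(Var[W]) = (4 - 14) / 5.8737 = -1.7025.
        Two-sided p = 2*Phi(z) = 0.088659.
Step 6: alpha = 0.1. reject H0.

W+ = 4, W- = 24, W = min = 4, p = 0.088659, reject H0.


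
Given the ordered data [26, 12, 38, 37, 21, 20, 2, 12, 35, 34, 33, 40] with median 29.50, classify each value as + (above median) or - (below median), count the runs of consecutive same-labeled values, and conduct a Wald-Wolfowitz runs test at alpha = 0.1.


Step 1: Compute median = 29.50; label A = above, B = below.
Labels in order: BBAABBBBAAAA  (n_A = 6, n_B = 6)
Step 2: Count runs R = 4.
Step 3: Under H0 (random ordering), E[R] = 2*n_A*n_B/(n_A+n_B) + 1 = 2*6*6/12 + 1 = 7.0000.
        Var[R] = 2*n_A*n_B*(2*n_A*n_B - n_A - n_B) / ((n_A+n_B)^2 * (n_A+n_B-1)) = 4320/1584 = 2.7273.
        SD[R] = 1.6514.
Step 4: Continuity-corrected z = (R + 0.5 - E[R]) / SD[R] = (4 + 0.5 - 7.0000) / 1.6514 = -1.5138.
Step 5: Two-sided p-value via normal approximation = 2*(1 - Phi(|z|)) = 0.130070.
Step 6: alpha = 0.1. fail to reject H0.

R = 4, z = -1.5138, p = 0.130070, fail to reject H0.


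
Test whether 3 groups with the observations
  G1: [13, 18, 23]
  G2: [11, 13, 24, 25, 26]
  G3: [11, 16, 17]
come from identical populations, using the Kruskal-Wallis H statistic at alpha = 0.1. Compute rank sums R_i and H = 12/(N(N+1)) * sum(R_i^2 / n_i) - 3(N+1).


Step 1: Combine all N = 11 observations and assign midranks.
sorted (value, group, rank): (11,G2,1.5), (11,G3,1.5), (13,G1,3.5), (13,G2,3.5), (16,G3,5), (17,G3,6), (18,G1,7), (23,G1,8), (24,G2,9), (25,G2,10), (26,G2,11)
Step 2: Sum ranks within each group.
R_1 = 18.5 (n_1 = 3)
R_2 = 35 (n_2 = 5)
R_3 = 12.5 (n_3 = 3)
Step 3: H = 12/(N(N+1)) * sum(R_i^2/n_i) - 3(N+1)
     = 12/(11*12) * (18.5^2/3 + 35^2/5 + 12.5^2/3) - 3*12
     = 0.090909 * 411.167 - 36
     = 1.378788.
Step 4: Ties present; correction factor C = 1 - 12/(11^3 - 11) = 0.990909. Corrected H = 1.378788 / 0.990909 = 1.391437.
Step 5: Under H0, H ~ chi^2(2); p-value = 0.498716.
Step 6: alpha = 0.1. fail to reject H0.

H = 1.3914, df = 2, p = 0.498716, fail to reject H0.


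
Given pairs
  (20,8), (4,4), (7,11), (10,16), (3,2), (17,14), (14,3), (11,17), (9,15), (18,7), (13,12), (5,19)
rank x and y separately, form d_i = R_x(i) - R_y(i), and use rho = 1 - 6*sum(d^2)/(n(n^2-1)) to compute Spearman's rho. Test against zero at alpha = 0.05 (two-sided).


Step 1: Rank x and y separately (midranks; no ties here).
rank(x): 20->12, 4->2, 7->4, 10->6, 3->1, 17->10, 14->9, 11->7, 9->5, 18->11, 13->8, 5->3
rank(y): 8->5, 4->3, 11->6, 16->10, 2->1, 14->8, 3->2, 17->11, 15->9, 7->4, 12->7, 19->12
Step 2: d_i = R_x(i) - R_y(i); compute d_i^2.
  (12-5)^2=49, (2-3)^2=1, (4-6)^2=4, (6-10)^2=16, (1-1)^2=0, (10-8)^2=4, (9-2)^2=49, (7-11)^2=16, (5-9)^2=16, (11-4)^2=49, (8-7)^2=1, (3-12)^2=81
sum(d^2) = 286.
Step 3: rho = 1 - 6*286 / (12*(12^2 - 1)) = 1 - 1716/1716 = 0.000000.
Step 4: Under H0, t = rho * sqrt((n-2)/(1-rho^2)) = 0.0000 ~ t(10).
Step 5: Two-sided p-value from the t-distribution with 10 df = 1.000000.
Step 6: alpha = 0.05. fail to reject H0.

rho = 0.0000, p = 1.000000, fail to reject H0 at alpha = 0.05.


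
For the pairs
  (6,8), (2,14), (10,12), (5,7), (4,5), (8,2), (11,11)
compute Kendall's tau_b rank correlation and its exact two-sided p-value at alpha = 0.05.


Step 1: Enumerate the 21 unordered pairs (i,j) with i<j and classify each by sign(x_j-x_i) * sign(y_j-y_i).
  (1,2):dx=-4,dy=+6->D; (1,3):dx=+4,dy=+4->C; (1,4):dx=-1,dy=-1->C; (1,5):dx=-2,dy=-3->C
  (1,6):dx=+2,dy=-6->D; (1,7):dx=+5,dy=+3->C; (2,3):dx=+8,dy=-2->D; (2,4):dx=+3,dy=-7->D
  (2,5):dx=+2,dy=-9->D; (2,6):dx=+6,dy=-12->D; (2,7):dx=+9,dy=-3->D; (3,4):dx=-5,dy=-5->C
  (3,5):dx=-6,dy=-7->C; (3,6):dx=-2,dy=-10->C; (3,7):dx=+1,dy=-1->D; (4,5):dx=-1,dy=-2->C
  (4,6):dx=+3,dy=-5->D; (4,7):dx=+6,dy=+4->C; (5,6):dx=+4,dy=-3->D; (5,7):dx=+7,dy=+6->C
  (6,7):dx=+3,dy=+9->C
Step 2: C = 11, D = 10, total pairs = 21.
Step 3: tau = (C - D)/(n(n-1)/2) = (11 - 10)/21 = 0.047619.
Step 4: Exact two-sided p-value (enumerate n! = 5040 permutations of y under H0): p = 1.000000.
Step 5: alpha = 0.05. fail to reject H0.

tau_b = 0.0476 (C=11, D=10), p = 1.000000, fail to reject H0.


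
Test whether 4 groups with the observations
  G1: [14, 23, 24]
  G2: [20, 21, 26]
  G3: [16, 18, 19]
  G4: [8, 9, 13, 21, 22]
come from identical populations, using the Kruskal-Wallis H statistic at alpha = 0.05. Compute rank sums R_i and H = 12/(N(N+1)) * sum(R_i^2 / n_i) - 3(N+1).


Step 1: Combine all N = 14 observations and assign midranks.
sorted (value, group, rank): (8,G4,1), (9,G4,2), (13,G4,3), (14,G1,4), (16,G3,5), (18,G3,6), (19,G3,7), (20,G2,8), (21,G2,9.5), (21,G4,9.5), (22,G4,11), (23,G1,12), (24,G1,13), (26,G2,14)
Step 2: Sum ranks within each group.
R_1 = 29 (n_1 = 3)
R_2 = 31.5 (n_2 = 3)
R_3 = 18 (n_3 = 3)
R_4 = 26.5 (n_4 = 5)
Step 3: H = 12/(N(N+1)) * sum(R_i^2/n_i) - 3(N+1)
     = 12/(14*15) * (29^2/3 + 31.5^2/3 + 18^2/3 + 26.5^2/5) - 3*15
     = 0.057143 * 859.533 - 45
     = 4.116190.
Step 4: Ties present; correction factor C = 1 - 6/(14^3 - 14) = 0.997802. Corrected H = 4.116190 / 0.997802 = 4.125257.
Step 5: Under H0, H ~ chi^2(3); p-value = 0.248252.
Step 6: alpha = 0.05. fail to reject H0.

H = 4.1253, df = 3, p = 0.248252, fail to reject H0.


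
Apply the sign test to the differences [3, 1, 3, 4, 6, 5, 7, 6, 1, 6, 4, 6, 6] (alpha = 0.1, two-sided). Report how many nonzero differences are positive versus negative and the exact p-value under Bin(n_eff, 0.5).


Step 1: Discard zero differences. Original n = 13; n_eff = number of nonzero differences = 13.
Nonzero differences (with sign): +3, +1, +3, +4, +6, +5, +7, +6, +1, +6, +4, +6, +6
Step 2: Count signs: positive = 13, negative = 0.
Step 3: Under H0: P(positive) = 0.5, so the number of positives S ~ Bin(13, 0.5).
Step 4: Two-sided exact p-value = sum of Bin(13,0.5) probabilities at or below the observed probability = 0.000244.
Step 5: alpha = 0.1. reject H0.

n_eff = 13, pos = 13, neg = 0, p = 0.000244, reject H0.


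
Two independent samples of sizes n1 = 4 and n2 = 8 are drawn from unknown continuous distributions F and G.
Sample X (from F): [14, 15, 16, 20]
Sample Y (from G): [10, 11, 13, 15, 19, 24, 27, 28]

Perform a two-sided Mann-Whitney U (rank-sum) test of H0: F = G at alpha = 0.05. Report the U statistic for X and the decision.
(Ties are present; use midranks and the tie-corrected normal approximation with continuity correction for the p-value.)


Step 1: Combine and sort all 12 observations; assign midranks.
sorted (value, group): (10,Y), (11,Y), (13,Y), (14,X), (15,X), (15,Y), (16,X), (19,Y), (20,X), (24,Y), (27,Y), (28,Y)
ranks: 10->1, 11->2, 13->3, 14->4, 15->5.5, 15->5.5, 16->7, 19->8, 20->9, 24->10, 27->11, 28->12
Step 2: Rank sum for X: R1 = 4 + 5.5 + 7 + 9 = 25.5.
Step 3: U_X = R1 - n1(n1+1)/2 = 25.5 - 4*5/2 = 25.5 - 10 = 15.5.
       U_Y = n1*n2 - U_X = 32 - 15.5 = 16.5.
Step 4: Ties are present, so use the tie-corrected normal approximation (with continuity correction) for the p-value.
Step 5: p-value = 1.000000; compare to alpha = 0.05. fail to reject H0.

U_X = 15.5, p = 1.000000, fail to reject H0 at alpha = 0.05.


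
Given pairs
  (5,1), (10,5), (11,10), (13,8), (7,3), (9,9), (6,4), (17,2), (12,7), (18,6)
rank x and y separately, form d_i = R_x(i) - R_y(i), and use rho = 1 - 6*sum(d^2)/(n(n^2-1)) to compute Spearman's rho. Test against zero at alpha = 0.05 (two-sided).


Step 1: Rank x and y separately (midranks; no ties here).
rank(x): 5->1, 10->5, 11->6, 13->8, 7->3, 9->4, 6->2, 17->9, 12->7, 18->10
rank(y): 1->1, 5->5, 10->10, 8->8, 3->3, 9->9, 4->4, 2->2, 7->7, 6->6
Step 2: d_i = R_x(i) - R_y(i); compute d_i^2.
  (1-1)^2=0, (5-5)^2=0, (6-10)^2=16, (8-8)^2=0, (3-3)^2=0, (4-9)^2=25, (2-4)^2=4, (9-2)^2=49, (7-7)^2=0, (10-6)^2=16
sum(d^2) = 110.
Step 3: rho = 1 - 6*110 / (10*(10^2 - 1)) = 1 - 660/990 = 0.333333.
Step 4: Under H0, t = rho * sqrt((n-2)/(1-rho^2)) = 1.0000 ~ t(8).
Step 5: Two-sided p-value from the t-distribution with 8 df = 0.346594.
Step 6: alpha = 0.05. fail to reject H0.

rho = 0.3333, p = 0.346594, fail to reject H0 at alpha = 0.05.


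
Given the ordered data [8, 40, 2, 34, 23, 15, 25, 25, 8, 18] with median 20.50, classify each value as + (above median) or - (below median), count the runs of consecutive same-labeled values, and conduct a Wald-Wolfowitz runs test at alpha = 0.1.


Step 1: Compute median = 20.50; label A = above, B = below.
Labels in order: BABAABAABB  (n_A = 5, n_B = 5)
Step 2: Count runs R = 7.
Step 3: Under H0 (random ordering), E[R] = 2*n_A*n_B/(n_A+n_B) + 1 = 2*5*5/10 + 1 = 6.0000.
        Var[R] = 2*n_A*n_B*(2*n_A*n_B - n_A - n_B) / ((n_A+n_B)^2 * (n_A+n_B-1)) = 2000/900 = 2.2222.
        SD[R] = 1.4907.
Step 4: Continuity-corrected z = (R - 0.5 - E[R]) / SD[R] = (7 - 0.5 - 6.0000) / 1.4907 = 0.3354.
Step 5: Two-sided p-value via normal approximation = 2*(1 - Phi(|z|)) = 0.737316.
Step 6: alpha = 0.1. fail to reject H0.

R = 7, z = 0.3354, p = 0.737316, fail to reject H0.


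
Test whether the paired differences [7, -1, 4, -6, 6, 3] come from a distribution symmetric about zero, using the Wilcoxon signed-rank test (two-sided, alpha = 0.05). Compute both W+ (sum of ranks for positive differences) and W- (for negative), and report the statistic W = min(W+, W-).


Step 1: Drop any zero differences (none here) and take |d_i|.
|d| = [7, 1, 4, 6, 6, 3]
Step 2: Midrank |d_i| (ties get averaged ranks).
ranks: |7|->6, |1|->1, |4|->3, |6|->4.5, |6|->4.5, |3|->2
Step 3: Attach original signs; sum ranks with positive sign and with negative sign.
W+ = 6 + 3 + 4.5 + 2 = 15.5
W- = 1 + 4.5 = 5.5
(Check: W+ + W- = 21 should equal n(n+1)/2 = 21.)
Step 4: Test statistic W = min(W+, W-) = 5.5.
Step 5: Ties in |d|, so use the tie-corrected normal approximation.
        E[W] = n(n+1)/4 = 6*7/4 = 10.5.
        Tie groups: |d|=6 (t=2); sum(t^3 - t) = 6.
        Var[W] = n(n+1)(2n+1)/24 - sum(t^3-t)/48 = 546/24 - 6/48 = 22.625.
        z = (W - E[W]) / sqrt(Var[W]) = (5.5 - 10.5) / 4.7566 = -1.0512.
        Two-sided p = 2*Phi(z) = 0.293177.
Step 6: alpha = 0.05. fail to reject H0.

W+ = 15.5, W- = 5.5, W = min = 5.5, p = 0.293177, fail to reject H0.


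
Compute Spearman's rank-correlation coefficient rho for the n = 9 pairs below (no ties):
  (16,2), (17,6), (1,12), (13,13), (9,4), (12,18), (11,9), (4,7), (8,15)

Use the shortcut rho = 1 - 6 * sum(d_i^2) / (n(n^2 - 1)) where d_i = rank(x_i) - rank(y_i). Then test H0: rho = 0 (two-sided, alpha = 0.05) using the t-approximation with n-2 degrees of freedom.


Step 1: Rank x and y separately (midranks; no ties here).
rank(x): 16->8, 17->9, 1->1, 13->7, 9->4, 12->6, 11->5, 4->2, 8->3
rank(y): 2->1, 6->3, 12->6, 13->7, 4->2, 18->9, 9->5, 7->4, 15->8
Step 2: d_i = R_x(i) - R_y(i); compute d_i^2.
  (8-1)^2=49, (9-3)^2=36, (1-6)^2=25, (7-7)^2=0, (4-2)^2=4, (6-9)^2=9, (5-5)^2=0, (2-4)^2=4, (3-8)^2=25
sum(d^2) = 152.
Step 3: rho = 1 - 6*152 / (9*(9^2 - 1)) = 1 - 912/720 = -0.266667.
Step 4: Under H0, t = rho * sqrt((n-2)/(1-rho^2)) = -0.7320 ~ t(7).
Step 5: Two-sided p-value from the t-distribution with 7 df = 0.487922.
Step 6: alpha = 0.05. fail to reject H0.

rho = -0.2667, p = 0.487922, fail to reject H0 at alpha = 0.05.


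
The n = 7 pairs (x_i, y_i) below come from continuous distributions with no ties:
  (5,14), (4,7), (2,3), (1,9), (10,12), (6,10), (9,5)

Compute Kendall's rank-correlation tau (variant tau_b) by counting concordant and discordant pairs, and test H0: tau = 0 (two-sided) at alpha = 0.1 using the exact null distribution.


Step 1: Enumerate the 21 unordered pairs (i,j) with i<j and classify each by sign(x_j-x_i) * sign(y_j-y_i).
  (1,2):dx=-1,dy=-7->C; (1,3):dx=-3,dy=-11->C; (1,4):dx=-4,dy=-5->C; (1,5):dx=+5,dy=-2->D
  (1,6):dx=+1,dy=-4->D; (1,7):dx=+4,dy=-9->D; (2,3):dx=-2,dy=-4->C; (2,4):dx=-3,dy=+2->D
  (2,5):dx=+6,dy=+5->C; (2,6):dx=+2,dy=+3->C; (2,7):dx=+5,dy=-2->D; (3,4):dx=-1,dy=+6->D
  (3,5):dx=+8,dy=+9->C; (3,6):dx=+4,dy=+7->C; (3,7):dx=+7,dy=+2->C; (4,5):dx=+9,dy=+3->C
  (4,6):dx=+5,dy=+1->C; (4,7):dx=+8,dy=-4->D; (5,6):dx=-4,dy=-2->C; (5,7):dx=-1,dy=-7->C
  (6,7):dx=+3,dy=-5->D
Step 2: C = 13, D = 8, total pairs = 21.
Step 3: tau = (C - D)/(n(n-1)/2) = (13 - 8)/21 = 0.238095.
Step 4: Exact two-sided p-value (enumerate n! = 5040 permutations of y under H0): p = 0.561905.
Step 5: alpha = 0.1. fail to reject H0.

tau_b = 0.2381 (C=13, D=8), p = 0.561905, fail to reject H0.


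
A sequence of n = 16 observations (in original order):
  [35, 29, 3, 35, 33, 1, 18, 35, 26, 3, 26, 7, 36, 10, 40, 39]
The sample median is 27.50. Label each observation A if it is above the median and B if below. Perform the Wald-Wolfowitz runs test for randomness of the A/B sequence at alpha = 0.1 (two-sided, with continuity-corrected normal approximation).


Step 1: Compute median = 27.50; label A = above, B = below.
Labels in order: AABAABBABBBBABAA  (n_A = 8, n_B = 8)
Step 2: Count runs R = 9.
Step 3: Under H0 (random ordering), E[R] = 2*n_A*n_B/(n_A+n_B) + 1 = 2*8*8/16 + 1 = 9.0000.
        Var[R] = 2*n_A*n_B*(2*n_A*n_B - n_A - n_B) / ((n_A+n_B)^2 * (n_A+n_B-1)) = 14336/3840 = 3.7333.
        SD[R] = 1.9322.
Step 4: R = E[R], so z = 0 with no continuity correction.
Step 5: Two-sided p-value via normal approximation = 2*(1 - Phi(|z|)) = 1.000000.
Step 6: alpha = 0.1. fail to reject H0.

R = 9, z = 0.0000, p = 1.000000, fail to reject H0.


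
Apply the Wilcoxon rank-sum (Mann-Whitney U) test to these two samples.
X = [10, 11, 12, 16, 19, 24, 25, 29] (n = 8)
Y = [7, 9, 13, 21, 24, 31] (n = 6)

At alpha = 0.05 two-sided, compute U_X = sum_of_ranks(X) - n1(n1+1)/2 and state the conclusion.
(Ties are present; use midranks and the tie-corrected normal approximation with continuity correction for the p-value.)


Step 1: Combine and sort all 14 observations; assign midranks.
sorted (value, group): (7,Y), (9,Y), (10,X), (11,X), (12,X), (13,Y), (16,X), (19,X), (21,Y), (24,X), (24,Y), (25,X), (29,X), (31,Y)
ranks: 7->1, 9->2, 10->3, 11->4, 12->5, 13->6, 16->7, 19->8, 21->9, 24->10.5, 24->10.5, 25->12, 29->13, 31->14
Step 2: Rank sum for X: R1 = 3 + 4 + 5 + 7 + 8 + 10.5 + 12 + 13 = 62.5.
Step 3: U_X = R1 - n1(n1+1)/2 = 62.5 - 8*9/2 = 62.5 - 36 = 26.5.
       U_Y = n1*n2 - U_X = 48 - 26.5 = 21.5.
Step 4: Ties are present, so use the tie-corrected normal approximation (with continuity correction) for the p-value.
Step 5: p-value = 0.796034; compare to alpha = 0.05. fail to reject H0.

U_X = 26.5, p = 0.796034, fail to reject H0 at alpha = 0.05.


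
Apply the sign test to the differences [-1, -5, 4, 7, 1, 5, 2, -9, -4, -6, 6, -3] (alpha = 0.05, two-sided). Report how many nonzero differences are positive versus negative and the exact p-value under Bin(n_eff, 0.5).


Step 1: Discard zero differences. Original n = 12; n_eff = number of nonzero differences = 12.
Nonzero differences (with sign): -1, -5, +4, +7, +1, +5, +2, -9, -4, -6, +6, -3
Step 2: Count signs: positive = 6, negative = 6.
Step 3: Under H0: P(positive) = 0.5, so the number of positives S ~ Bin(12, 0.5).
Step 4: Two-sided exact p-value = sum of Bin(12,0.5) probabilities at or below the observed probability = 1.000000.
Step 5: alpha = 0.05. fail to reject H0.

n_eff = 12, pos = 6, neg = 6, p = 1.000000, fail to reject H0.


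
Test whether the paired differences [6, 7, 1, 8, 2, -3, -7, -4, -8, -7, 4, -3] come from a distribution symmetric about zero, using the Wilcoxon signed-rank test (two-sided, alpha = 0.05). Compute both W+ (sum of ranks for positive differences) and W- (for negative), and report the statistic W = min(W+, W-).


Step 1: Drop any zero differences (none here) and take |d_i|.
|d| = [6, 7, 1, 8, 2, 3, 7, 4, 8, 7, 4, 3]
Step 2: Midrank |d_i| (ties get averaged ranks).
ranks: |6|->7, |7|->9, |1|->1, |8|->11.5, |2|->2, |3|->3.5, |7|->9, |4|->5.5, |8|->11.5, |7|->9, |4|->5.5, |3|->3.5
Step 3: Attach original signs; sum ranks with positive sign and with negative sign.
W+ = 7 + 9 + 1 + 11.5 + 2 + 5.5 = 36
W- = 3.5 + 9 + 5.5 + 11.5 + 9 + 3.5 = 42
(Check: W+ + W- = 78 should equal n(n+1)/2 = 78.)
Step 4: Test statistic W = min(W+, W-) = 36.
Step 5: Ties in |d|, so use the tie-corrected normal approximation.
        E[W] = n(n+1)/4 = 12*13/4 = 39.
        Tie groups: |d|=3 (t=2), |d|=4 (t=2), |d|=7 (t=3), |d|=8 (t=2); sum(t^3 - t) = 42.
        Var[W] = n(n+1)(2n+1)/24 - sum(t^3-t)/48 = 3900/24 - 42/48 = 161.625.
        z = (W - E[W]) / sqrt(Var[W]) = (36 - 39) / 12.7132 = -0.2360.
        Two-sided p = 2*Phi(z) = 0.813452.
Step 6: alpha = 0.05. fail to reject H0.

W+ = 36, W- = 42, W = min = 36, p = 0.813452, fail to reject H0.


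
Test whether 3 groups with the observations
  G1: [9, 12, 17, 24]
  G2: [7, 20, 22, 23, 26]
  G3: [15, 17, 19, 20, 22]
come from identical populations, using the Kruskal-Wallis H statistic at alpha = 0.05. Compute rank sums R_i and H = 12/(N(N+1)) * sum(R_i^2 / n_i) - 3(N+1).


Step 1: Combine all N = 14 observations and assign midranks.
sorted (value, group, rank): (7,G2,1), (9,G1,2), (12,G1,3), (15,G3,4), (17,G1,5.5), (17,G3,5.5), (19,G3,7), (20,G2,8.5), (20,G3,8.5), (22,G2,10.5), (22,G3,10.5), (23,G2,12), (24,G1,13), (26,G2,14)
Step 2: Sum ranks within each group.
R_1 = 23.5 (n_1 = 4)
R_2 = 46 (n_2 = 5)
R_3 = 35.5 (n_3 = 5)
Step 3: H = 12/(N(N+1)) * sum(R_i^2/n_i) - 3(N+1)
     = 12/(14*15) * (23.5^2/4 + 46^2/5 + 35.5^2/5) - 3*15
     = 0.057143 * 813.312 - 45
     = 1.475000.
Step 4: Ties present; correction factor C = 1 - 18/(14^3 - 14) = 0.993407. Corrected H = 1.475000 / 0.993407 = 1.484790.
Step 5: Under H0, H ~ chi^2(2); p-value = 0.475973.
Step 6: alpha = 0.05. fail to reject H0.

H = 1.4848, df = 2, p = 0.475973, fail to reject H0.


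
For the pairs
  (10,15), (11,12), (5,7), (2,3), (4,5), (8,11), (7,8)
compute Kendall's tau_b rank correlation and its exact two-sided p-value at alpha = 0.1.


Step 1: Enumerate the 21 unordered pairs (i,j) with i<j and classify each by sign(x_j-x_i) * sign(y_j-y_i).
  (1,2):dx=+1,dy=-3->D; (1,3):dx=-5,dy=-8->C; (1,4):dx=-8,dy=-12->C; (1,5):dx=-6,dy=-10->C
  (1,6):dx=-2,dy=-4->C; (1,7):dx=-3,dy=-7->C; (2,3):dx=-6,dy=-5->C; (2,4):dx=-9,dy=-9->C
  (2,5):dx=-7,dy=-7->C; (2,6):dx=-3,dy=-1->C; (2,7):dx=-4,dy=-4->C; (3,4):dx=-3,dy=-4->C
  (3,5):dx=-1,dy=-2->C; (3,6):dx=+3,dy=+4->C; (3,7):dx=+2,dy=+1->C; (4,5):dx=+2,dy=+2->C
  (4,6):dx=+6,dy=+8->C; (4,7):dx=+5,dy=+5->C; (5,6):dx=+4,dy=+6->C; (5,7):dx=+3,dy=+3->C
  (6,7):dx=-1,dy=-3->C
Step 2: C = 20, D = 1, total pairs = 21.
Step 3: tau = (C - D)/(n(n-1)/2) = (20 - 1)/21 = 0.904762.
Step 4: Exact two-sided p-value (enumerate n! = 5040 permutations of y under H0): p = 0.002778.
Step 5: alpha = 0.1. reject H0.

tau_b = 0.9048 (C=20, D=1), p = 0.002778, reject H0.


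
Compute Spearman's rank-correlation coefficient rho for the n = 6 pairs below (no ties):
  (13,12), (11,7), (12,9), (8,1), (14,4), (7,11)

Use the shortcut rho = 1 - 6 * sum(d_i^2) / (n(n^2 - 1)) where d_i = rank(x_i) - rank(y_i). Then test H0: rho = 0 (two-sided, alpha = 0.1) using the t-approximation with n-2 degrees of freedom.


Step 1: Rank x and y separately (midranks; no ties here).
rank(x): 13->5, 11->3, 12->4, 8->2, 14->6, 7->1
rank(y): 12->6, 7->3, 9->4, 1->1, 4->2, 11->5
Step 2: d_i = R_x(i) - R_y(i); compute d_i^2.
  (5-6)^2=1, (3-3)^2=0, (4-4)^2=0, (2-1)^2=1, (6-2)^2=16, (1-5)^2=16
sum(d^2) = 34.
Step 3: rho = 1 - 6*34 / (6*(6^2 - 1)) = 1 - 204/210 = 0.028571.
Step 4: Under H0, t = rho * sqrt((n-2)/(1-rho^2)) = 0.0572 ~ t(4).
Step 5: Two-sided p-value from the t-distribution with 4 df = 0.957155.
Step 6: alpha = 0.1. fail to reject H0.

rho = 0.0286, p = 0.957155, fail to reject H0 at alpha = 0.1.


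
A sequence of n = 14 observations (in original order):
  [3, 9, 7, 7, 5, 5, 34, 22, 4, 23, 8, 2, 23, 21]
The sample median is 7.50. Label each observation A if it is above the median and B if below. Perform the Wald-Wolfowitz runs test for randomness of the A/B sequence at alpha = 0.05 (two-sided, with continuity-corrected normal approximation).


Step 1: Compute median = 7.50; label A = above, B = below.
Labels in order: BABBBBAABAABAA  (n_A = 7, n_B = 7)
Step 2: Count runs R = 8.
Step 3: Under H0 (random ordering), E[R] = 2*n_A*n_B/(n_A+n_B) + 1 = 2*7*7/14 + 1 = 8.0000.
        Var[R] = 2*n_A*n_B*(2*n_A*n_B - n_A - n_B) / ((n_A+n_B)^2 * (n_A+n_B-1)) = 8232/2548 = 3.2308.
        SD[R] = 1.7974.
Step 4: R = E[R], so z = 0 with no continuity correction.
Step 5: Two-sided p-value via normal approximation = 2*(1 - Phi(|z|)) = 1.000000.
Step 6: alpha = 0.05. fail to reject H0.

R = 8, z = 0.0000, p = 1.000000, fail to reject H0.


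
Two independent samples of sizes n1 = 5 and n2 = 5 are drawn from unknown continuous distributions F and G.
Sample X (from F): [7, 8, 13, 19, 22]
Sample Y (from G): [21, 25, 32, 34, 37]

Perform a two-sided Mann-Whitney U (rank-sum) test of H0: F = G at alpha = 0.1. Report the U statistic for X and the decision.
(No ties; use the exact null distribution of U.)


Step 1: Combine and sort all 10 observations; assign midranks.
sorted (value, group): (7,X), (8,X), (13,X), (19,X), (21,Y), (22,X), (25,Y), (32,Y), (34,Y), (37,Y)
ranks: 7->1, 8->2, 13->3, 19->4, 21->5, 22->6, 25->7, 32->8, 34->9, 37->10
Step 2: Rank sum for X: R1 = 1 + 2 + 3 + 4 + 6 = 16.
Step 3: U_X = R1 - n1(n1+1)/2 = 16 - 5*6/2 = 16 - 15 = 1.
       U_Y = n1*n2 - U_X = 25 - 1 = 24.
Step 4: No ties, so the exact null distribution of U (based on enumerating the C(10,5) = 252 equally likely rank assignments) gives the two-sided p-value.
Step 5: p-value = 0.015873; compare to alpha = 0.1. reject H0.

U_X = 1, p = 0.015873, reject H0 at alpha = 0.1.


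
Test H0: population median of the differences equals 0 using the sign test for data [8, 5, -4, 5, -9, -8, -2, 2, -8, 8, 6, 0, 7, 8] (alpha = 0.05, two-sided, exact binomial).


Step 1: Discard zero differences. Original n = 14; n_eff = number of nonzero differences = 13.
Nonzero differences (with sign): +8, +5, -4, +5, -9, -8, -2, +2, -8, +8, +6, +7, +8
Step 2: Count signs: positive = 8, negative = 5.
Step 3: Under H0: P(positive) = 0.5, so the number of positives S ~ Bin(13, 0.5).
Step 4: Two-sided exact p-value = sum of Bin(13,0.5) probabilities at or below the observed probability = 0.581055.
Step 5: alpha = 0.05. fail to reject H0.

n_eff = 13, pos = 8, neg = 5, p = 0.581055, fail to reject H0.


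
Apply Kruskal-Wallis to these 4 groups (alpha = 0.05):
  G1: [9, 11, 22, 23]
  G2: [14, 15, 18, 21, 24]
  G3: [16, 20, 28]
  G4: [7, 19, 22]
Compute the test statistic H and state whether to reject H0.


Step 1: Combine all N = 15 observations and assign midranks.
sorted (value, group, rank): (7,G4,1), (9,G1,2), (11,G1,3), (14,G2,4), (15,G2,5), (16,G3,6), (18,G2,7), (19,G4,8), (20,G3,9), (21,G2,10), (22,G1,11.5), (22,G4,11.5), (23,G1,13), (24,G2,14), (28,G3,15)
Step 2: Sum ranks within each group.
R_1 = 29.5 (n_1 = 4)
R_2 = 40 (n_2 = 5)
R_3 = 30 (n_3 = 3)
R_4 = 20.5 (n_4 = 3)
Step 3: H = 12/(N(N+1)) * sum(R_i^2/n_i) - 3(N+1)
     = 12/(15*16) * (29.5^2/4 + 40^2/5 + 30^2/3 + 20.5^2/3) - 3*16
     = 0.050000 * 977.646 - 48
     = 0.882292.
Step 4: Ties present; correction factor C = 1 - 6/(15^3 - 15) = 0.998214. Corrected H = 0.882292 / 0.998214 = 0.883870.
Step 5: Under H0, H ~ chi^2(3); p-value = 0.829318.
Step 6: alpha = 0.05. fail to reject H0.

H = 0.8839, df = 3, p = 0.829318, fail to reject H0.


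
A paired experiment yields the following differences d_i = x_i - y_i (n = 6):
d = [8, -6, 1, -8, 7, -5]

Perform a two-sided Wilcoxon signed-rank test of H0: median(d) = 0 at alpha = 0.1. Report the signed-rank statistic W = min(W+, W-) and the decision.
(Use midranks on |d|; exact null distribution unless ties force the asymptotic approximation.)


Step 1: Drop any zero differences (none here) and take |d_i|.
|d| = [8, 6, 1, 8, 7, 5]
Step 2: Midrank |d_i| (ties get averaged ranks).
ranks: |8|->5.5, |6|->3, |1|->1, |8|->5.5, |7|->4, |5|->2
Step 3: Attach original signs; sum ranks with positive sign and with negative sign.
W+ = 5.5 + 1 + 4 = 10.5
W- = 3 + 5.5 + 2 = 10.5
(Check: W+ + W- = 21 should equal n(n+1)/2 = 21.)
Step 4: Test statistic W = min(W+, W-) = 10.5.
Step 5: Ties in |d|, so use the tie-corrected normal approximation.
        E[W] = n(n+1)/4 = 6*7/4 = 10.5.
        Tie groups: |d|=8 (t=2); sum(t^3 - t) = 6.
        Var[W] = n(n+1)(2n+1)/24 - sum(t^3-t)/48 = 546/24 - 6/48 = 22.625.
        z = (W - E[W]) / sqrt(Var[W]) = (10.5 - 10.5) / 4.7566 = 0.0000.
        Two-sided p = 2*Phi(z) = 1.000000.
Step 6: alpha = 0.1. fail to reject H0.

W+ = 10.5, W- = 10.5, W = min = 10.5, p = 1.000000, fail to reject H0.
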